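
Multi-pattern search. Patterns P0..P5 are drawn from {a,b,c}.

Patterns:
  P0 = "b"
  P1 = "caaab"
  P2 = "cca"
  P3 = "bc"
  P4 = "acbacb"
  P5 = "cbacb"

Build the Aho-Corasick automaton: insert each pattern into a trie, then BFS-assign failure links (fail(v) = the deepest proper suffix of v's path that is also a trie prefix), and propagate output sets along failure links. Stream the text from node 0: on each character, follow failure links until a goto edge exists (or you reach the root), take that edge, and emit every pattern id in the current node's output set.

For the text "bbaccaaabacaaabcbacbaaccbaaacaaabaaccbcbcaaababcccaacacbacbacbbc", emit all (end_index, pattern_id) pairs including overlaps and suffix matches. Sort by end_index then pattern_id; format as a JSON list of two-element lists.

Build automaton:
Trie nodes:
  0='ε' goto a→10 b→1 c→2
  1='b' goto c→9  [P0 ends]
  2='c' goto a→3 b→16 c→7
  3='ca' goto a→4
  4='caa' goto a→5
  5='caaa' goto b→6
  6='caaab' goto ·  [P1 ends]
  7='cc' goto a→8
  8='cca' goto ·  [P2 ends]
  9='bc' goto ·  [P3 ends]
  10='a' goto c→11
  11='ac' goto b→12
  12='acb' goto a→13
  13='acba' goto c→14
  14='acbac' goto b→15
  15='acbacb' goto ·  [P4 ends]
  16='cb' goto a→17
  17='cba' goto c→18
  18='cbac' goto b→19
  19='cbacb' goto ·  [P5 ends]

Failure links (BFS by depth):
  fail(1) 'b': from fail(0)=0 chase 'b': 0 ⇒ 0;  out={0}∪out(0)={0}
  fail(2) 'c': from fail(0)=0 chase 'c': 0 ⇒ 0;  out=∅∪out(0)=∅
  fail(10) 'a': from fail(0)=0 chase 'a': 0 ⇒ 0;  out=∅∪out(0)=∅
  fail(3) 'ca': from fail(2)=0 chase 'a': 0 ⇒ 10;  out=∅∪out(10)=∅
  fail(7) 'cc': from fail(2)=0 chase 'c': 0 ⇒ 2;  out=∅∪out(2)=∅
  fail(9) 'bc': from fail(1)=0 chase 'c': 0 ⇒ 2;  out={3}∪out(2)={3}
  fail(11) 'ac': from fail(10)=0 chase 'c': 0 ⇒ 2;  out=∅∪out(2)=∅
  fail(16) 'cb': from fail(2)=0 chase 'b': 0 ⇒ 1;  out=∅∪out(1)={0}
  fail(4) 'caa': from fail(3)=10 chase 'a': 10→0 ⇒ 10;  out=∅∪out(10)=∅
  fail(8) 'cca': from fail(7)=2 chase 'a': 2 ⇒ 3;  out={2}∪out(3)={2}
  fail(12) 'acb': from fail(11)=2 chase 'b': 2 ⇒ 16;  out=∅∪out(16)={0}
  fail(17) 'cba': from fail(16)=1 chase 'a': 1→0 ⇒ 10;  out=∅∪out(10)=∅
  fail(5) 'caaa': from fail(4)=10 chase 'a': 10→0 ⇒ 10;  out=∅∪out(10)=∅
  fail(13) 'acba': from fail(12)=16 chase 'a': 16 ⇒ 17;  out=∅∪out(17)=∅
  fail(18) 'cbac': from fail(17)=10 chase 'c': 10 ⇒ 11;  out=∅∪out(11)=∅
  fail(6) 'caaab': from fail(5)=10 chase 'b': 10→0 ⇒ 1;  out={1}∪out(1)={0,1}
  fail(14) 'acbac': from fail(13)=17 chase 'c': 17 ⇒ 18;  out=∅∪out(18)=∅
  fail(19) 'cbacb': from fail(18)=11 chase 'b': 11 ⇒ 12;  out={5}∪out(12)={0,5}
  fail(15) 'acbacb': from fail(14)=18 chase 'b': 18 ⇒ 19;  out={4}∪out(19)={0,4,5}

Scan:
[0] read 'b'  n0⇒n1  ** P0@[0:0]
[1] read 'b'  n1⇒n1 (via fail)  ** P0@[1:1]
[2] read 'a'  n1⇒n10 (via fail)
[3] read 'c'  n10⇒n11
[4] read 'c'  n11⇒n7 (via fail)
[5] read 'a'  n7⇒n8  ** P2@[3:5]
[6] read 'a'  n8⇒n4 (via fail)
[7] read 'a'  n4⇒n5
[8] read 'b'  n5⇒n6  ** P0@[8:8],P1@[4:8]
[9] read 'a'  n6⇒n10 (via fail)
[10] read 'c'  n10⇒n11
[11] read 'a'  n11⇒n3 (via fail)
[12] read 'a'  n3⇒n4
[13] read 'a'  n4⇒n5
[14] read 'b'  n5⇒n6  ** P0@[14:14],P1@[10:14]
[15] read 'c'  n6⇒n9 (via fail)  ** P3@[14:15]
[16] read 'b'  n9⇒n16 (via fail)  ** P0@[16:16]
[17] read 'a'  n16⇒n17
[18] read 'c'  n17⇒n18
[19] read 'b'  n18⇒n19  ** P0@[19:19],P5@[15:19]
[20] read 'a'  n19⇒n13 (via fail)
[21] read 'a'  n13⇒n10 (via fail)
[22] read 'c'  n10⇒n11
[23] read 'c'  n11⇒n7 (via fail)
[24] read 'b'  n7⇒n16 (via fail)  ** P0@[24:24]
[25] read 'a'  n16⇒n17
[26] read 'a'  n17⇒n10 (via fail)
[27] read 'a'  n10⇒n10 (via fail)
[28] read 'c'  n10⇒n11
[29] read 'a'  n11⇒n3 (via fail)
[30] read 'a'  n3⇒n4
[31] read 'a'  n4⇒n5
[32] read 'b'  n5⇒n6  ** P0@[32:32],P1@[28:32]
[33] read 'a'  n6⇒n10 (via fail)
[34] read 'a'  n10⇒n10 (via fail)
[35] read 'c'  n10⇒n11
[36] read 'c'  n11⇒n7 (via fail)
[37] read 'b'  n7⇒n16 (via fail)  ** P0@[37:37]
[38] read 'c'  n16⇒n9 (via fail)  ** P3@[37:38]
[39] read 'b'  n9⇒n16 (via fail)  ** P0@[39:39]
[40] read 'c'  n16⇒n9 (via fail)  ** P3@[39:40]
[41] read 'a'  n9⇒n3 (via fail)
[42] read 'a'  n3⇒n4
[43] read 'a'  n4⇒n5
[44] read 'b'  n5⇒n6  ** P0@[44:44],P1@[40:44]
[45] read 'a'  n6⇒n10 (via fail)
[46] read 'b'  n10⇒n1 (via fail)  ** P0@[46:46]
[47] read 'c'  n1⇒n9  ** P3@[46:47]
[48] read 'c'  n9⇒n7 (via fail)
[49] read 'c'  n7⇒n7 (via fail)
[50] read 'a'  n7⇒n8  ** P2@[48:50]
[51] read 'a'  n8⇒n4 (via fail)
[52] read 'c'  n4⇒n11 (via fail)
[53] read 'a'  n11⇒n3 (via fail)
[54] read 'c'  n3⇒n11 (via fail)
[55] read 'b'  n11⇒n12  ** P0@[55:55]
[56] read 'a'  n12⇒n13
[57] read 'c'  n13⇒n14
[58] read 'b'  n14⇒n15  ** P0@[58:58],P4@[53:58],P5@[54:58]
[59] read 'a'  n15⇒n13 (via fail)
[60] read 'c'  n13⇒n14
[61] read 'b'  n14⇒n15  ** P0@[61:61],P4@[56:61],P5@[57:61]
[62] read 'b'  n15⇒n1 (via fail)  ** P0@[62:62]
[63] read 'c'  n1⇒n9  ** P3@[62:63]

Result: [[0,0],[1,0],[5,2],[8,0],[8,1],[14,0],[14,1],[15,3],[16,0],[19,0],[19,5],[24,0],[32,0],[32,1],[37,0],[38,3],[39,0],[40,3],[44,0],[44,1],[46,0],[47,3],[50,2],[55,0],[58,0],[58,4],[58,5],[61,0],[61,4],[61,5],[62,0],[63,3]]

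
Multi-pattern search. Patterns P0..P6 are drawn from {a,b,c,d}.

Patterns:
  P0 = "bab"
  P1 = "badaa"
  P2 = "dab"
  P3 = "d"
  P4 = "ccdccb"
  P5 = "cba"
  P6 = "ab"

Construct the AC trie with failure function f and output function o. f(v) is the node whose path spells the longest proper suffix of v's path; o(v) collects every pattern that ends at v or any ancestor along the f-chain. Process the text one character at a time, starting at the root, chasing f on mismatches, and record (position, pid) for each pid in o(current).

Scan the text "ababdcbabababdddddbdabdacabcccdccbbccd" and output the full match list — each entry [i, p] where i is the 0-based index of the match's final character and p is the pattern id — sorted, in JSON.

Construct AC machine:
Trie (insert patterns):
  n0 'ε': a→18 b→1 c→10 d→7
  n1 'b': a→2
  n2 'ba': b→3 d→4
  n3 'bab': ·  [P0 ends]
  n4 'bad': a→5
  n5 'bada': a→6
  n6 'badaa': ·  [P1 ends]
  n7 'd': a→8  [P3 ends]
  n8 'da': b→9
  n9 'dab': ·  [P2 ends]
  n10 'c': b→16 c→11
  n11 'cc': d→12
  n12 'ccd': c→13
  n13 'ccdc': c→14
  n14 'ccdcc': b→15
  n15 'ccdccb': ·  [P4 ends]
  n16 'cb': a→17
  n17 'cba': ·  [P5 ends]
  n18 'a': b→19
  n19 'ab': ·  [P6 ends]

Failure links (BFS by depth):
  n1('b'): parent n0 fail=0; on 'b' 0 → fail=0;  out ∅∪∅=∅
  n7('d'): parent n0 fail=0; on 'd' 0 → fail=0;  out {3}∪∅={3}
  n10('c'): parent n0 fail=0; on 'c' 0 → fail=0;  out ∅∪∅=∅
  n18('a'): parent n0 fail=0; on 'a' 0 → fail=0;  out ∅∪∅=∅
  n2('ba'): parent n1 fail=0; on 'a' 0 → fail=18;  out ∅∪∅=∅
  n8('da'): parent n7 fail=0; on 'a' 0 → fail=18;  out ∅∪∅=∅
  n11('cc'): parent n10 fail=0; on 'c' 0 → fail=10;  out ∅∪∅=∅
  n16('cb'): parent n10 fail=0; on 'b' 0 → fail=1;  out ∅∪∅=∅
  n19('ab'): parent n18 fail=0; on 'b' 0 → fail=1;  out {6}∪∅={6}
  n3('bab'): parent n2 fail=18; on 'b' 18 → fail=19;  out {0}∪{6}={0,6}
  n4('bad'): parent n2 fail=18; on 'd' 18→0 → fail=7;  out ∅∪{3}={3}
  n9('dab'): parent n8 fail=18; on 'b' 18 → fail=19;  out {2}∪{6}={2,6}
  n12('ccd'): parent n11 fail=10; on 'd' 10→0 → fail=7;  out ∅∪{3}={3}
  n17('cba'): parent n16 fail=1; on 'a' 1 → fail=2;  out {5}∪∅={5}
  n5('bada'): parent n4 fail=7; on 'a' 7 → fail=8;  out ∅∪∅=∅
  n13('ccdc'): parent n12 fail=7; on 'c' 7→0 → fail=10;  out ∅∪∅=∅
  n6('badaa'): parent n5 fail=8; on 'a' 8→18→0 → fail=18;  out {1}∪∅={1}
  n14('ccdcc'): parent n13 fail=10; on 'c' 10 → fail=11;  out ∅∪∅=∅
  n15('ccdccb'): parent n14 fail=11; on 'b' 11→10 → fail=16;  out {4}∪∅={4}

Run:
[0] read 'a'  n0⇒n18
[1] read 'b'  n18⇒n19  → match P6@[0:1]
[2] read 'a'  n19⇒n2 (fail-walked)
[3] read 'b'  n2⇒n3  → match P0@[1:3],P6@[2:3]
[4] read 'd'  n3⇒n7 (fail-walked)  → match P3@[4:4]
[5] read 'c'  n7⇒n10 (fail-walked)
[6] read 'b'  n10⇒n16
[7] read 'a'  n16⇒n17  → match P5@[5:7]
[8] read 'b'  n17⇒n3 (fail-walked)  → match P0@[6:8],P6@[7:8]
[9] read 'a'  n3⇒n2 (fail-walked)
[10] read 'b'  n2⇒n3  → match P0@[8:10],P6@[9:10]
[11] read 'a'  n3⇒n2 (fail-walked)
[12] read 'b'  n2⇒n3  → match P0@[10:12],P6@[11:12]
[13] read 'd'  n3⇒n7 (fail-walked)  → match P3@[13:13]
[14] read 'd'  n7⇒n7 (fail-walked)  → match P3@[14:14]
[15] read 'd'  n7⇒n7 (fail-walked)  → match P3@[15:15]
[16] read 'd'  n7⇒n7 (fail-walked)  → match P3@[16:16]
[17] read 'd'  n7⇒n7 (fail-walked)  → match P3@[17:17]
[18] read 'b'  n7⇒n1 (fail-walked)
[19] read 'd'  n1⇒n7 (fail-walked)  → match P3@[19:19]
[20] read 'a'  n7⇒n8
[21] read 'b'  n8⇒n9  → match P2@[19:21],P6@[20:21]
[22] read 'd'  n9⇒n7 (fail-walked)  → match P3@[22:22]
[23] read 'a'  n7⇒n8
[24] read 'c'  n8⇒n10 (fail-walked)
[25] read 'a'  n10⇒n18 (fail-walked)
[26] read 'b'  n18⇒n19  → match P6@[25:26]
[27] read 'c'  n19⇒n10 (fail-walked)
[28] read 'c'  n10⇒n11
[29] read 'c'  n11⇒n11 (fail-walked)
[30] read 'd'  n11⇒n12  → match P3@[30:30]
[31] read 'c'  n12⇒n13
[32] read 'c'  n13⇒n14
[33] read 'b'  n14⇒n15  → match P4@[28:33]
[34] read 'b'  n15⇒n1 (fail-walked)
[35] read 'c'  n1⇒n10 (fail-walked)
[36] read 'c'  n10⇒n11
[37] read 'd'  n11⇒n12  → match P3@[37:37]

Matches: [[1,6],[3,0],[3,6],[4,3],[7,5],[8,0],[8,6],[10,0],[10,6],[12,0],[12,6],[13,3],[14,3],[15,3],[16,3],[17,3],[19,3],[21,2],[21,6],[22,3],[26,6],[30,3],[33,4],[37,3]]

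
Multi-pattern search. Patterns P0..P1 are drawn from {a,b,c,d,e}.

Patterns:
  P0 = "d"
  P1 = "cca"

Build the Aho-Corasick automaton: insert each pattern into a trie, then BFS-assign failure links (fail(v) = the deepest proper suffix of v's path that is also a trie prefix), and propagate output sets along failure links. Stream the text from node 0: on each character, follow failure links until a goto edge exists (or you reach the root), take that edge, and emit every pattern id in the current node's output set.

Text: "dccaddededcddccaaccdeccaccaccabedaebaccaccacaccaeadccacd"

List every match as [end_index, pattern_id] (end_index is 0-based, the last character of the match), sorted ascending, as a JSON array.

Build:
Trie (insert patterns):
  n0 'ε': c→2 d→1
  n1 'd': ·  [P0 ends]
  n2 'c': c→3
  n3 'cc': a→4
  n4 'cca': ·  [P1 ends]

Failure links (BFS by depth):
  fail(1) 'd': from fail(0)=0 chase 'd': 0 ⇒ 0;  out={0}∪out(0)={0}
  fail(2) 'c': from fail(0)=0 chase 'c': 0 ⇒ 0;  out=∅∪out(0)=∅
  fail(3) 'cc': from fail(2)=0 chase 'c': 0 ⇒ 2;  out=∅∪out(2)=∅
  fail(4) 'cca': from fail(3)=2 chase 'a': 2→0 ⇒ 0;  out={1}∪out(0)={1}

Text stream:
[0] read 'd'  n0⇒n1  → match P0@[0:0]
[1] read 'c'  n1⇒n2 (fail-walked)
[2] read 'c'  n2⇒n3
[3] read 'a'  n3⇒n4  → match P1@[1:3]
[4] read 'd'  n4⇒n1 (fail-walked)  → match P0@[4:4]
[5] read 'd'  n1⇒n1 (fail-walked)  → match P0@[5:5]
[6] read 'e'  n1⇒n0 (fail-walked)
[7] read 'd'  n0⇒n1  → match P0@[7:7]
[8] read 'e'  n1⇒n0 (fail-walked)
[9] read 'd'  n0⇒n1  → match P0@[9:9]
[10] read 'c'  n1⇒n2 (fail-walked)
[11] read 'd'  n2⇒n1 (fail-walked)  → match P0@[11:11]
[12] read 'd'  n1⇒n1 (fail-walked)  → match P0@[12:12]
[13] read 'c'  n1⇒n2 (fail-walked)
[14] read 'c'  n2⇒n3
[15] read 'a'  n3⇒n4  → match P1@[13:15]
[16] read 'a'  n4⇒n0 (fail-walked)
[17] read 'c'  n0⇒n2
[18] read 'c'  n2⇒n3
[19] read 'd'  n3⇒n1 (fail-walked)  → match P0@[19:19]
[20] read 'e'  n1⇒n0 (fail-walked)
[21] read 'c'  n0⇒n2
[22] read 'c'  n2⇒n3
[23] read 'a'  n3⇒n4  → match P1@[21:23]
[24] read 'c'  n4⇒n2 (fail-walked)
[25] read 'c'  n2⇒n3
[26] read 'a'  n3⇒n4  → match P1@[24:26]
[27] read 'c'  n4⇒n2 (fail-walked)
[28] read 'c'  n2⇒n3
[29] read 'a'  n3⇒n4  → match P1@[27:29]
[30] read 'b'  n4⇒n0 (fail-walked)
[31] read 'e'  n0⇒n0
[32] read 'd'  n0⇒n1  → match P0@[32:32]
[33] read 'a'  n1⇒n0 (fail-walked)
[34] read 'e'  n0⇒n0
[35] read 'b'  n0⇒n0
[36] read 'a'  n0⇒n0
[37] read 'c'  n0⇒n2
[38] read 'c'  n2⇒n3
[39] read 'a'  n3⇒n4  → match P1@[37:39]
[40] read 'c'  n4⇒n2 (fail-walked)
[41] read 'c'  n2⇒n3
[42] read 'a'  n3⇒n4  → match P1@[40:42]
[43] read 'c'  n4⇒n2 (fail-walked)
[44] read 'a'  n2⇒n0 (fail-walked)
[45] read 'c'  n0⇒n2
[46] read 'c'  n2⇒n3
[47] read 'a'  n3⇒n4  → match P1@[45:47]
[48] read 'e'  n4⇒n0 (fail-walked)
[49] read 'a'  n0⇒n0
[50] read 'd'  n0⇒n1  → match P0@[50:50]
[51] read 'c'  n1⇒n2 (fail-walked)
[52] read 'c'  n2⇒n3
[53] read 'a'  n3⇒n4  → match P1@[51:53]
[54] read 'c'  n4⇒n2 (fail-walked)
[55] read 'd'  n2⇒n1 (fail-walked)  → match P0@[55:55]

All matches (sorted): [[0,0],[3,1],[4,0],[5,0],[7,0],[9,0],[11,0],[12,0],[15,1],[19,0],[23,1],[26,1],[29,1],[32,0],[39,1],[42,1],[47,1],[50,0],[53,1],[55,0]]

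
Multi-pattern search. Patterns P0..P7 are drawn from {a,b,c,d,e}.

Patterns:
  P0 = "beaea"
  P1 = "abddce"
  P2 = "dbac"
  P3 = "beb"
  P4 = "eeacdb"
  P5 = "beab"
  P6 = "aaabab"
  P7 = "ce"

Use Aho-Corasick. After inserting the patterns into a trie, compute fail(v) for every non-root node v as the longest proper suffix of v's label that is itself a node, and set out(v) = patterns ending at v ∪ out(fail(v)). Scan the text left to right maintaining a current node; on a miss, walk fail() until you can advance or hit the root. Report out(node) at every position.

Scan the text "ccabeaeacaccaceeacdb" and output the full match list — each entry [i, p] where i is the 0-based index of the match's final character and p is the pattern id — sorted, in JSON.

Build:
Trie (insert patterns):
  0='ε' goto a→6 b→1 c→29 d→12 e→17
  1='b' goto e→2
  2='be' goto a→3 b→16
  3='bea' goto b→23 e→4
  4='beae' goto a→5
  5='beaea' goto ·  ←P0
  6='a' goto a→24 b→7
  7='ab' goto d→8
  8='abd' goto d→9
  9='abdd' goto c→10
  10='abddc' goto e→11
  11='abddce' goto ·  ←P1
  12='d' goto b→13
  13='db' goto a→14
  14='dba' goto c→15
  15='dbac' goto ·  ←P2
  16='beb' goto ·  ←P3
  17='e' goto e→18
  18='ee' goto a→19
  19='eea' goto c→20
  20='eeac' goto d→21
  21='eeacd' goto b→22
  22='eeacdb' goto ·  ←P4
  23='beab' goto ·  ←P5
  24='aa' goto a→25
  25='aaa' goto b→26
  26='aaab' goto a→27
  27='aaaba' goto b→28
  28='aaabab' goto ·  ←P6
  29='c' goto e→30
  30='ce' goto ·  ←P7

BFS fail/out derivation:
  n1('b'): parent n0 fail=0; on 'b' 0 → fail=0;  out ∅∪∅=∅
  n6('a'): parent n0 fail=0; on 'a' 0 → fail=0;  out ∅∪∅=∅
  n12('d'): parent n0 fail=0; on 'd' 0 → fail=0;  out ∅∪∅=∅
  n17('e'): parent n0 fail=0; on 'e' 0 → fail=0;  out ∅∪∅=∅
  n29('c'): parent n0 fail=0; on 'c' 0 → fail=0;  out ∅∪∅=∅
  n2('be'): parent n1 fail=0; on 'e' 0 → fail=17;  out ∅∪∅=∅
  n7('ab'): parent n6 fail=0; on 'b' 0 → fail=1;  out ∅∪∅=∅
  n13('db'): parent n12 fail=0; on 'b' 0 → fail=1;  out ∅∪∅=∅
  n18('ee'): parent n17 fail=0; on 'e' 0 → fail=17;  out ∅∪∅=∅
  n24('aa'): parent n6 fail=0; on 'a' 0 → fail=6;  out ∅∪∅=∅
  n30('ce'): parent n29 fail=0; on 'e' 0 → fail=17;  out {7}∪∅={7}
  n3('bea'): parent n2 fail=17; on 'a' 17→0 → fail=6;  out ∅∪∅=∅
  n8('abd'): parent n7 fail=1; on 'd' 1→0 → fail=12;  out ∅∪∅=∅
  n14('dba'): parent n13 fail=1; on 'a' 1→0 → fail=6;  out ∅∪∅=∅
  n16('beb'): parent n2 fail=17; on 'b' 17→0 → fail=1;  out {3}∪∅={3}
  n19('eea'): parent n18 fail=17; on 'a' 17→0 → fail=6;  out ∅∪∅=∅
  n25('aaa'): parent n24 fail=6; on 'a' 6 → fail=24;  out ∅∪∅=∅
  n4('beae'): parent n3 fail=6; on 'e' 6→0 → fail=17;  out ∅∪∅=∅
  n9('abdd'): parent n8 fail=12; on 'd' 12→0 → fail=12;  out ∅∪∅=∅
  n15('dbac'): parent n14 fail=6; on 'c' 6→0 → fail=29;  out {2}∪∅={2}
  n20('eeac'): parent n19 fail=6; on 'c' 6→0 → fail=29;  out ∅∪∅=∅
  n23('beab'): parent n3 fail=6; on 'b' 6 → fail=7;  out {5}∪∅={5}
  n26('aaab'): parent n25 fail=24; on 'b' 24→6 → fail=7;  out ∅∪∅=∅
  n5('beaea'): parent n4 fail=17; on 'a' 17→0 → fail=6;  out {0}∪∅={0}
  n10('abddc'): parent n9 fail=12; on 'c' 12→0 → fail=29;  out ∅∪∅=∅
  n21('eeacd'): parent n20 fail=29; on 'd' 29→0 → fail=12;  out ∅∪∅=∅
  n27('aaaba'): parent n26 fail=7; on 'a' 7→1→0 → fail=6;  out ∅∪∅=∅
  n11('abddce'): parent n10 fail=29; on 'e' 29 → fail=30;  out {1}∪{7}={1,7}
  n22('eeacdb'): parent n21 fail=12; on 'b' 12 → fail=13;  out {4}∪∅={4}
  n28('aaabab'): parent n27 fail=6; on 'b' 6 → fail=7;  out {6}∪∅={6}

Text stream:
pos 0 'c': at 29
pos 1 'c': at 29 (via fail)
pos 2 'a': at 6 (via fail)
pos 3 'b': at 7
pos 4 'e': at 2 (via fail)
pos 5 'a': at 3
pos 6 'e': at 4
pos 7 'a': at 5  → match P0@[3:7]
pos 8 'c': at 29 (via fail)
pos 9 'a': at 6 (via fail)
pos 10 'c': at 29 (via fail)
pos 11 'c': at 29 (via fail)
pos 12 'a': at 6 (via fail)
pos 13 'c': at 29 (via fail)
pos 14 'e': at 30  → match P7@[13:14]
pos 15 'e': at 18 (via fail)
pos 16 'a': at 19
pos 17 'c': at 20
pos 18 'd': at 21
pos 19 'b': at 22  → match P4@[14:19]

Matches: [[7,0],[14,7],[19,4]]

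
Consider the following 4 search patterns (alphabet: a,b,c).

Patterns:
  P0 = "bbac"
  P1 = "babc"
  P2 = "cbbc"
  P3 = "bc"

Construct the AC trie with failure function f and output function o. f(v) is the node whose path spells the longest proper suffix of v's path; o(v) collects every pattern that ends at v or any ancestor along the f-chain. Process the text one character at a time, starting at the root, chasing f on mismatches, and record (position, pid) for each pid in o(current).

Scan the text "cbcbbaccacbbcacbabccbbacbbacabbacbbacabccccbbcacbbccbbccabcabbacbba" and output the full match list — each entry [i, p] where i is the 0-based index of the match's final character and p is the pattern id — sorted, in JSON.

Construct AC machine:
Trie (insert patterns):
  0='ε' goto b→1 c→8
  1='b' goto a→5 b→2 c→12
  2='bb' goto a→3
  3='bba' goto c→4
  4='bbac' goto ·  [P0 ends]
  5='ba' goto b→6
  6='bab' goto c→7
  7='babc' goto ·  [P1 ends]
  8='c' goto b→9
  9='cb' goto b→10
  10='cbb' goto c→11
  11='cbbc' goto ·  [P2 ends]
  12='bc' goto ·  [P3 ends]

BFS fail/out derivation:
  fail(1) 'b': from fail(0)=0 chase 'b': 0 ⇒ 0;  out=∅∪out(0)=∅
  fail(8) 'c': from fail(0)=0 chase 'c': 0 ⇒ 0;  out=∅∪out(0)=∅
  fail(2) 'bb': from fail(1)=0 chase 'b': 0 ⇒ 1;  out=∅∪out(1)=∅
  fail(5) 'ba': from fail(1)=0 chase 'a': 0 ⇒ 0;  out=∅∪out(0)=∅
  fail(9) 'cb': from fail(8)=0 chase 'b': 0 ⇒ 1;  out=∅∪out(1)=∅
  fail(12) 'bc': from fail(1)=0 chase 'c': 0 ⇒ 8;  out={3}∪out(8)={3}
  fail(3) 'bba': from fail(2)=1 chase 'a': 1 ⇒ 5;  out=∅∪out(5)=∅
  fail(6) 'bab': from fail(5)=0 chase 'b': 0 ⇒ 1;  out=∅∪out(1)=∅
  fail(10) 'cbb': from fail(9)=1 chase 'b': 1 ⇒ 2;  out=∅∪out(2)=∅
  fail(4) 'bbac': from fail(3)=5 chase 'c': 5→0 ⇒ 8;  out={0}∪out(8)={0}
  fail(7) 'babc': from fail(6)=1 chase 'c': 1 ⇒ 12;  out={1}∪out(12)={1,3}
  fail(11) 'cbbc': from fail(10)=2 chase 'c': 2→1 ⇒ 12;  out={2}∪out(12)={2,3}

Scan:
i=0 'c': node 0→8
i=1 'b': node 8→9
i=2 'c': node 9→12 (via fail)  emit P3@[1:2]
i=3 'b': node 12→9 (via fail)
i=4 'b': node 9→10
i=5 'a': node 10→3 (via fail)
i=6 'c': node 3→4  emit P0@[3:6]
i=7 'c': node 4→8 (via fail)
i=8 'a': node 8→0 (via fail)
i=9 'c': node 0→8
i=10 'b': node 8→9
i=11 'b': node 9→10
i=12 'c': node 10→11  emit P2@[9:12],P3@[11:12]
i=13 'a': node 11→0 (via fail)
i=14 'c': node 0→8
i=15 'b': node 8→9
i=16 'a': node 9→5 (via fail)
i=17 'b': node 5→6
i=18 'c': node 6→7  emit P1@[15:18],P3@[17:18]
i=19 'c': node 7→8 (via fail)
i=20 'b': node 8→9
i=21 'b': node 9→10
i=22 'a': node 10→3 (via fail)
i=23 'c': node 3→4  emit P0@[20:23]
i=24 'b': node 4→9 (via fail)
i=25 'b': node 9→10
i=26 'a': node 10→3 (via fail)
i=27 'c': node 3→4  emit P0@[24:27]
i=28 'a': node 4→0 (via fail)
i=29 'b': node 0→1
i=30 'b': node 1→2
i=31 'a': node 2→3
i=32 'c': node 3→4  emit P0@[29:32]
i=33 'b': node 4→9 (via fail)
i=34 'b': node 9→10
i=35 'a': node 10→3 (via fail)
i=36 'c': node 3→4  emit P0@[33:36]
i=37 'a': node 4→0 (via fail)
i=38 'b': node 0→1
i=39 'c': node 1→12  emit P3@[38:39]
i=40 'c': node 12→8 (via fail)
i=41 'c': node 8→8 (via fail)
i=42 'c': node 8→8 (via fail)
i=43 'b': node 8→9
i=44 'b': node 9→10
i=45 'c': node 10→11  emit P2@[42:45],P3@[44:45]
i=46 'a': node 11→0 (via fail)
i=47 'c': node 0→8
i=48 'b': node 8→9
i=49 'b': node 9→10
i=50 'c': node 10→11  emit P2@[47:50],P3@[49:50]
i=51 'c': node 11→8 (via fail)
i=52 'b': node 8→9
i=53 'b': node 9→10
i=54 'c': node 10→11  emit P2@[51:54],P3@[53:54]
i=55 'c': node 11→8 (via fail)
i=56 'a': node 8→0 (via fail)
i=57 'b': node 0→1
i=58 'c': node 1→12  emit P3@[57:58]
i=59 'a': node 12→0 (via fail)
i=60 'b': node 0→1
i=61 'b': node 1→2
i=62 'a': node 2→3
i=63 'c': node 3→4  emit P0@[60:63]
i=64 'b': node 4→9 (via fail)
i=65 'b': node 9→10
i=66 'a': node 10→3 (via fail)

All matches (sorted): [[2,3],[6,0],[12,2],[12,3],[18,1],[18,3],[23,0],[27,0],[32,0],[36,0],[39,3],[45,2],[45,3],[50,2],[50,3],[54,2],[54,3],[58,3],[63,0]]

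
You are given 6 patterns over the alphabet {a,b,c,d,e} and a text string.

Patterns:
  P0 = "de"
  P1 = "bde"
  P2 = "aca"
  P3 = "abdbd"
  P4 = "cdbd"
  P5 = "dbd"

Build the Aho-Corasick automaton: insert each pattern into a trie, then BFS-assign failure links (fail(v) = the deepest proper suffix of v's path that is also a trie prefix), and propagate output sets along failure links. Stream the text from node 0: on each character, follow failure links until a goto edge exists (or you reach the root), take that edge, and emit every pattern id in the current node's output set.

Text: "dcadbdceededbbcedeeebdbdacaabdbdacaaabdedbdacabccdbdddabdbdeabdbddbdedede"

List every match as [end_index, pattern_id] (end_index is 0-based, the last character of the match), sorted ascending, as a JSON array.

Construct AC machine:
Trie (insert patterns):
  0='ε' goto a→6 b→3 c→13 d→1
  1='d' goto b→17 e→2
  2='de' goto ·  [P0 ends]
  3='b' goto d→4
  4='bd' goto e→5
  5='bde' goto ·  [P1 ends]
  6='a' goto b→9 c→7
  7='ac' goto a→8
  8='aca' goto ·  [P2 ends]
  9='ab' goto d→10
  10='abd' goto b→11
  11='abdb' goto d→12
  12='abdbd' goto ·  [P3 ends]
  13='c' goto d→14
  14='cd' goto b→15
  15='cdb' goto d→16
  16='cdbd' goto ·  [P4 ends]
  17='db' goto d→18
  18='dbd' goto ·  [P5 ends]

BFS fail/out derivation:
  n1('d'): parent n0 fail=0; on 'd' 0 → fail=0;  out ∅∪∅=∅
  n3('b'): parent n0 fail=0; on 'b' 0 → fail=0;  out ∅∪∅=∅
  n6('a'): parent n0 fail=0; on 'a' 0 → fail=0;  out ∅∪∅=∅
  n13('c'): parent n0 fail=0; on 'c' 0 → fail=0;  out ∅∪∅=∅
  n2('de'): parent n1 fail=0; on 'e' 0 → fail=0;  out {0}∪∅={0}
  n4('bd'): parent n3 fail=0; on 'd' 0 → fail=1;  out ∅∪∅=∅
  n7('ac'): parent n6 fail=0; on 'c' 0 → fail=13;  out ∅∪∅=∅
  n9('ab'): parent n6 fail=0; on 'b' 0 → fail=3;  out ∅∪∅=∅
  n14('cd'): parent n13 fail=0; on 'd' 0 → fail=1;  out ∅∪∅=∅
  n17('db'): parent n1 fail=0; on 'b' 0 → fail=3;  out ∅∪∅=∅
  n5('bde'): parent n4 fail=1; on 'e' 1 → fail=2;  out {1}∪{0}={0,1}
  n8('aca'): parent n7 fail=13; on 'a' 13→0 → fail=6;  out {2}∪∅={2}
  n10('abd'): parent n9 fail=3; on 'd' 3 → fail=4;  out ∅∪∅=∅
  n15('cdb'): parent n14 fail=1; on 'b' 1 → fail=17;  out ∅∪∅=∅
  n18('dbd'): parent n17 fail=3; on 'd' 3 → fail=4;  out {5}∪∅={5}
  n11('abdb'): parent n10 fail=4; on 'b' 4→1 → fail=17;  out ∅∪∅=∅
  n16('cdbd'): parent n15 fail=17; on 'd' 17 → fail=18;  out {4}∪{5}={4,5}
  n12('abdbd'): parent n11 fail=17; on 'd' 17 → fail=18;  out {3}∪{5}={3,5}

Run:
pos 0 'd': at 1
pos 1 'c': at 13 (fail-walked)
pos 2 'a': at 6 (fail-walked)
pos 3 'd': at 1 (fail-walked)
pos 4 'b': at 17
pos 5 'd': at 18  ** P5@[3:5]
pos 6 'c': at 13 (fail-walked)
pos 7 'e': at 0 (fail-walked)
pos 8 'e': at 0
pos 9 'd': at 1
pos 10 'e': at 2  ** P0@[9:10]
pos 11 'd': at 1 (fail-walked)
pos 12 'b': at 17
pos 13 'b': at 3 (fail-walked)
pos 14 'c': at 13 (fail-walked)
pos 15 'e': at 0 (fail-walked)
pos 16 'd': at 1
pos 17 'e': at 2  ** P0@[16:17]
pos 18 'e': at 0 (fail-walked)
pos 19 'e': at 0
pos 20 'b': at 3
pos 21 'd': at 4
pos 22 'b': at 17 (fail-walked)
pos 23 'd': at 18  ** P5@[21:23]
pos 24 'a': at 6 (fail-walked)
pos 25 'c': at 7
pos 26 'a': at 8  ** P2@[24:26]
pos 27 'a': at 6 (fail-walked)
pos 28 'b': at 9
pos 29 'd': at 10
pos 30 'b': at 11
pos 31 'd': at 12  ** P3@[27:31],P5@[29:31]
pos 32 'a': at 6 (fail-walked)
pos 33 'c': at 7
pos 34 'a': at 8  ** P2@[32:34]
pos 35 'a': at 6 (fail-walked)
pos 36 'a': at 6 (fail-walked)
pos 37 'b': at 9
pos 38 'd': at 10
pos 39 'e': at 5 (fail-walked)  ** P0@[38:39],P1@[37:39]
pos 40 'd': at 1 (fail-walked)
pos 41 'b': at 17
pos 42 'd': at 18  ** P5@[40:42]
pos 43 'a': at 6 (fail-walked)
pos 44 'c': at 7
pos 45 'a': at 8  ** P2@[43:45]
pos 46 'b': at 9 (fail-walked)
pos 47 'c': at 13 (fail-walked)
pos 48 'c': at 13 (fail-walked)
pos 49 'd': at 14
pos 50 'b': at 15
pos 51 'd': at 16  ** P4@[48:51],P5@[49:51]
pos 52 'd': at 1 (fail-walked)
pos 53 'd': at 1 (fail-walked)
pos 54 'a': at 6 (fail-walked)
pos 55 'b': at 9
pos 56 'd': at 10
pos 57 'b': at 11
pos 58 'd': at 12  ** P3@[54:58],P5@[56:58]
pos 59 'e': at 5 (fail-walked)  ** P0@[58:59],P1@[57:59]
pos 60 'a': at 6 (fail-walked)
pos 61 'b': at 9
pos 62 'd': at 10
pos 63 'b': at 11
pos 64 'd': at 12  ** P3@[60:64],P5@[62:64]
pos 65 'd': at 1 (fail-walked)
pos 66 'b': at 17
pos 67 'd': at 18  ** P5@[65:67]
pos 68 'e': at 5 (fail-walked)  ** P0@[67:68],P1@[66:68]
pos 69 'd': at 1 (fail-walked)
pos 70 'e': at 2  ** P0@[69:70]
pos 71 'd': at 1 (fail-walked)
pos 72 'e': at 2  ** P0@[71:72]

Matches: [[5,5],[10,0],[17,0],[23,5],[26,2],[31,3],[31,5],[34,2],[39,0],[39,1],[42,5],[45,2],[51,4],[51,5],[58,3],[58,5],[59,0],[59,1],[64,3],[64,5],[67,5],[68,0],[68,1],[70,0],[72,0]]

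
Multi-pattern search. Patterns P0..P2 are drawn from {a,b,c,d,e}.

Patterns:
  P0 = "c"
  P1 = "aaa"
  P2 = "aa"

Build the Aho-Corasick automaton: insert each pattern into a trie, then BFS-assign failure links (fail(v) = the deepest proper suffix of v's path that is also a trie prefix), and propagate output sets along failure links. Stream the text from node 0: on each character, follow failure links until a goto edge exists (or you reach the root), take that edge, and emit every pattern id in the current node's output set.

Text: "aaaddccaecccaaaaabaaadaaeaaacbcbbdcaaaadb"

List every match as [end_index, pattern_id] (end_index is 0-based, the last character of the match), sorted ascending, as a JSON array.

Build automaton:
Trie nodes:
  0='ε' goto a→2 c→1
  1='c' goto ·  [P0 ends]
  2='a' goto a→3
  3='aa' goto a→4  [P2 ends]
  4='aaa' goto ·  [P1 ends]

Failure links (BFS by depth):
  n1('c'): parent n0 fail=0; on 'c' 0 → fail=0;  out {0}∪∅={0}
  n2('a'): parent n0 fail=0; on 'a' 0 → fail=0;  out ∅∪∅=∅
  n3('aa'): parent n2 fail=0; on 'a' 0 → fail=2;  out {2}∪∅={2}
  n4('aaa'): parent n3 fail=2; on 'a' 2 → fail=3;  out {1}∪{2}={1,2}

Run:
pos 0 'a': at 2
pos 1 'a': at 3  emit P2@[0:1]
pos 2 'a': at 4  emit P1@[0:2],P2@[1:2]
pos 3 'd': at 0 ·f
pos 4 'd': at 0
pos 5 'c': at 1  emit P0@[5:5]
pos 6 'c': at 1 ·f  emit P0@[6:6]
pos 7 'a': at 2 ·f
pos 8 'e': at 0 ·f
pos 9 'c': at 1  emit P0@[9:9]
pos 10 'c': at 1 ·f  emit P0@[10:10]
pos 11 'c': at 1 ·f  emit P0@[11:11]
pos 12 'a': at 2 ·f
pos 13 'a': at 3  emit P2@[12:13]
pos 14 'a': at 4  emit P1@[12:14],P2@[13:14]
pos 15 'a': at 4 ·f  emit P1@[13:15],P2@[14:15]
pos 16 'a': at 4 ·f  emit P1@[14:16],P2@[15:16]
pos 17 'b': at 0 ·f
pos 18 'a': at 2
pos 19 'a': at 3  emit P2@[18:19]
pos 20 'a': at 4  emit P1@[18:20],P2@[19:20]
pos 21 'd': at 0 ·f
pos 22 'a': at 2
pos 23 'a': at 3  emit P2@[22:23]
pos 24 'e': at 0 ·f
pos 25 'a': at 2
pos 26 'a': at 3  emit P2@[25:26]
pos 27 'a': at 4  emit P1@[25:27],P2@[26:27]
pos 28 'c': at 1 ·f  emit P0@[28:28]
pos 29 'b': at 0 ·f
pos 30 'c': at 1  emit P0@[30:30]
pos 31 'b': at 0 ·f
pos 32 'b': at 0
pos 33 'd': at 0
pos 34 'c': at 1  emit P0@[34:34]
pos 35 'a': at 2 ·f
pos 36 'a': at 3  emit P2@[35:36]
pos 37 'a': at 4  emit P1@[35:37],P2@[36:37]
pos 38 'a': at 4 ·f  emit P1@[36:38],P2@[37:38]
pos 39 'd': at 0 ·f
pos 40 'b': at 0

Matches: [[1,2],[2,1],[2,2],[5,0],[6,0],[9,0],[10,0],[11,0],[13,2],[14,1],[14,2],[15,1],[15,2],[16,1],[16,2],[19,2],[20,1],[20,2],[23,2],[26,2],[27,1],[27,2],[28,0],[30,0],[34,0],[36,2],[37,1],[37,2],[38,1],[38,2]]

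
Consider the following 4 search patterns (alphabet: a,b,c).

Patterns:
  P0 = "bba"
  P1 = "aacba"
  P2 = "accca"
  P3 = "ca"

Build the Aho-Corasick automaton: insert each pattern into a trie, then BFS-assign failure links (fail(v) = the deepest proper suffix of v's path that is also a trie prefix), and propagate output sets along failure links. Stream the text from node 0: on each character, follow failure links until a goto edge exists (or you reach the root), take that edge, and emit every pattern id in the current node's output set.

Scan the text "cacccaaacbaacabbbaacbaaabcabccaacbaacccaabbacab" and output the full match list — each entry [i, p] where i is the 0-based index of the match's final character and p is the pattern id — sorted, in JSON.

Build:
Trie (insert patterns):
  n0 'ε': a→4 b→1 c→13
  n1 'b': b→2
  n2 'bb': a→3
  n3 'bba': ·  ←P0
  n4 'a': a→5 c→9
  n5 'aa': c→6
  n6 'aac': b→7
  n7 'aacb': a→8
  n8 'aacba': ·  ←P1
  n9 'ac': c→10
  n10 'acc': c→11
  n11 'accc': a→12
  n12 'accca': ·  ←P2
  n13 'c': a→14
  n14 'ca': ·  ←P3

Failure links (BFS by depth):
  fail(1) 'b': from fail(0)=0 chase 'b': 0 ⇒ 0;  out=∅∪out(0)=∅
  fail(4) 'a': from fail(0)=0 chase 'a': 0 ⇒ 0;  out=∅∪out(0)=∅
  fail(13) 'c': from fail(0)=0 chase 'c': 0 ⇒ 0;  out=∅∪out(0)=∅
  fail(2) 'bb': from fail(1)=0 chase 'b': 0 ⇒ 1;  out=∅∪out(1)=∅
  fail(5) 'aa': from fail(4)=0 chase 'a': 0 ⇒ 4;  out=∅∪out(4)=∅
  fail(9) 'ac': from fail(4)=0 chase 'c': 0 ⇒ 13;  out=∅∪out(13)=∅
  fail(14) 'ca': from fail(13)=0 chase 'a': 0 ⇒ 4;  out={3}∪out(4)={3}
  fail(3) 'bba': from fail(2)=1 chase 'a': 1→0 ⇒ 4;  out={0}∪out(4)={0}
  fail(6) 'aac': from fail(5)=4 chase 'c': 4 ⇒ 9;  out=∅∪out(9)=∅
  fail(10) 'acc': from fail(9)=13 chase 'c': 13→0 ⇒ 13;  out=∅∪out(13)=∅
  fail(7) 'aacb': from fail(6)=9 chase 'b': 9→13→0 ⇒ 1;  out=∅∪out(1)=∅
  fail(11) 'accc': from fail(10)=13 chase 'c': 13→0 ⇒ 13;  out=∅∪out(13)=∅
  fail(8) 'aacba': from fail(7)=1 chase 'a': 1→0 ⇒ 4;  out={1}∪out(4)={1}
  fail(12) 'accca': from fail(11)=13 chase 'a': 13 ⇒ 14;  out={2}∪out(14)={2,3}

Run:
[0] read 'c'  n0⇒n13
[1] read 'a'  n13⇒n14  emit P3@[0:1]
[2] read 'c'  n14⇒n9 (via fail)
[3] read 'c'  n9⇒n10
[4] read 'c'  n10⇒n11
[5] read 'a'  n11⇒n12  emit P2@[1:5],P3@[4:5]
[6] read 'a'  n12⇒n5 (via fail)
[7] read 'a'  n5⇒n5 (via fail)
[8] read 'c'  n5⇒n6
[9] read 'b'  n6⇒n7
[10] read 'a'  n7⇒n8  emit P1@[6:10]
[11] read 'a'  n8⇒n5 (via fail)
[12] read 'c'  n5⇒n6
[13] read 'a'  n6⇒n14 (via fail)  emit P3@[12:13]
[14] read 'b'  n14⇒n1 (via fail)
[15] read 'b'  n1⇒n2
[16] read 'b'  n2⇒n2 (via fail)
[17] read 'a'  n2⇒n3  emit P0@[15:17]
[18] read 'a'  n3⇒n5 (via fail)
[19] read 'c'  n5⇒n6
[20] read 'b'  n6⇒n7
[21] read 'a'  n7⇒n8  emit P1@[17:21]
[22] read 'a'  n8⇒n5 (via fail)
[23] read 'a'  n5⇒n5 (via fail)
[24] read 'b'  n5⇒n1 (via fail)
[25] read 'c'  n1⇒n13 (via fail)
[26] read 'a'  n13⇒n14  emit P3@[25:26]
[27] read 'b'  n14⇒n1 (via fail)
[28] read 'c'  n1⇒n13 (via fail)
[29] read 'c'  n13⇒n13 (via fail)
[30] read 'a'  n13⇒n14  emit P3@[29:30]
[31] read 'a'  n14⇒n5 (via fail)
[32] read 'c'  n5⇒n6
[33] read 'b'  n6⇒n7
[34] read 'a'  n7⇒n8  emit P1@[30:34]
[35] read 'a'  n8⇒n5 (via fail)
[36] read 'c'  n5⇒n6
[37] read 'c'  n6⇒n10 (via fail)
[38] read 'c'  n10⇒n11
[39] read 'a'  n11⇒n12  emit P2@[35:39],P3@[38:39]
[40] read 'a'  n12⇒n5 (via fail)
[41] read 'b'  n5⇒n1 (via fail)
[42] read 'b'  n1⇒n2
[43] read 'a'  n2⇒n3  emit P0@[41:43]
[44] read 'c'  n3⇒n9 (via fail)
[45] read 'a'  n9⇒n14 (via fail)  emit P3@[44:45]
[46] read 'b'  n14⇒n1 (via fail)

All matches (sorted): [[1,3],[5,2],[5,3],[10,1],[13,3],[17,0],[21,1],[26,3],[30,3],[34,1],[39,2],[39,3],[43,0],[45,3]]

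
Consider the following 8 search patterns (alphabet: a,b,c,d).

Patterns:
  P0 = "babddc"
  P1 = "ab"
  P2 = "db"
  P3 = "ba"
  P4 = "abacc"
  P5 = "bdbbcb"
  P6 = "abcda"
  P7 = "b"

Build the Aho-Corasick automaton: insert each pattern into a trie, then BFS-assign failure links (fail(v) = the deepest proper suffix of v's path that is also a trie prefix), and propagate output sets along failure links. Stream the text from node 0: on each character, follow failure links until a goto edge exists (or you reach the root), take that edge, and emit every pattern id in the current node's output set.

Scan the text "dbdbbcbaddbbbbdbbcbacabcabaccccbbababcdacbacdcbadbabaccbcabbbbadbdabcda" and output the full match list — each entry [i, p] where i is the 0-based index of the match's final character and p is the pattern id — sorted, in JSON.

Build automaton:
Trie (insert patterns):
  0='ε' goto a→7 b→1 d→9
  1='b' goto a→2 d→14  ←P7
  2='ba' goto b→3  ←P3
  3='bab' goto d→4
  4='babd' goto d→5
  5='babdd' goto c→6
  6='babddc' goto ·  ←P0
  7='a' goto b→8
  8='ab' goto a→11 c→19  ←P1
  9='d' goto b→10
  10='db' goto ·  ←P2
  11='aba' goto c→12
  12='abac' goto c→13
  13='abacc' goto ·  ←P4
  14='bd' goto b→15
  15='bdb' goto b→16
  16='bdbb' goto c→17
  17='bdbbc' goto b→18
  18='bdbbcb' goto ·  ←P5
  19='abc' goto d→20
  20='abcd' goto a→21
  21='abcda' goto ·  ←P6

Failure links (BFS by depth):
  fail(1) 'b': from fail(0)=0 chase 'b': 0 ⇒ 0;  out={7}∪out(0)={7}
  fail(7) 'a': from fail(0)=0 chase 'a': 0 ⇒ 0;  out=∅∪out(0)=∅
  fail(9) 'd': from fail(0)=0 chase 'd': 0 ⇒ 0;  out=∅∪out(0)=∅
  fail(2) 'ba': from fail(1)=0 chase 'a': 0 ⇒ 7;  out={3}∪out(7)={3}
  fail(8) 'ab': from fail(7)=0 chase 'b': 0 ⇒ 1;  out={1}∪out(1)={1,7}
  fail(10) 'db': from fail(9)=0 chase 'b': 0 ⇒ 1;  out={2}∪out(1)={2,7}
  fail(14) 'bd': from fail(1)=0 chase 'd': 0 ⇒ 9;  out=∅∪out(9)=∅
  fail(3) 'bab': from fail(2)=7 chase 'b': 7 ⇒ 8;  out=∅∪out(8)={1,7}
  fail(11) 'aba': from fail(8)=1 chase 'a': 1 ⇒ 2;  out=∅∪out(2)={3}
  fail(15) 'bdb': from fail(14)=9 chase 'b': 9 ⇒ 10;  out=∅∪out(10)={2,7}
  fail(19) 'abc': from fail(8)=1 chase 'c': 1→0 ⇒ 0;  out=∅∪out(0)=∅
  fail(4) 'babd': from fail(3)=8 chase 'd': 8→1 ⇒ 14;  out=∅∪out(14)=∅
  fail(12) 'abac': from fail(11)=2 chase 'c': 2→7→0 ⇒ 0;  out=∅∪out(0)=∅
  fail(16) 'bdbb': from fail(15)=10 chase 'b': 10→1→0 ⇒ 1;  out=∅∪out(1)={7}
  fail(20) 'abcd': from fail(19)=0 chase 'd': 0 ⇒ 9;  out=∅∪out(9)=∅
  fail(5) 'babdd': from fail(4)=14 chase 'd': 14→9→0 ⇒ 9;  out=∅∪out(9)=∅
  fail(13) 'abacc': from fail(12)=0 chase 'c': 0 ⇒ 0;  out={4}∪out(0)={4}
  fail(17) 'bdbbc': from fail(16)=1 chase 'c': 1→0 ⇒ 0;  out=∅∪out(0)=∅
  fail(21) 'abcda': from fail(20)=9 chase 'a': 9→0 ⇒ 7;  out={6}∪out(7)={6}
  fail(6) 'babddc': from fail(5)=9 chase 'c': 9→0 ⇒ 0;  out={0}∪out(0)={0}
  fail(18) 'bdbbcb': from fail(17)=0 chase 'b': 0 ⇒ 1;  out={5}∪out(1)={5,7}

Run:
i=0 'd': node 0→9
i=1 'b': node 9→10  → match P2@[0:1],P7@[1:1]
i=2 'd': node 10→14 (via fail)
i=3 'b': node 14→15  → match P2@[2:3],P7@[3:3]
i=4 'b': node 15→16  → match P7@[4:4]
i=5 'c': node 16→17
i=6 'b': node 17→18  → match P5@[1:6],P7@[6:6]
i=7 'a': node 18→2 (via fail)  → match P3@[6:7]
i=8 'd': node 2→9 (via fail)
i=9 'd': node 9→9 (via fail)
i=10 'b': node 9→10  → match P2@[9:10],P7@[10:10]
i=11 'b': node 10→1 (via fail)  → match P7@[11:11]
i=12 'b': node 1→1 (via fail)  → match P7@[12:12]
i=13 'b': node 1→1 (via fail)  → match P7@[13:13]
i=14 'd': node 1→14
i=15 'b': node 14→15  → match P2@[14:15],P7@[15:15]
i=16 'b': node 15→16  → match P7@[16:16]
i=17 'c': node 16→17
i=18 'b': node 17→18  → match P5@[13:18],P7@[18:18]
i=19 'a': node 18→2 (via fail)  → match P3@[18:19]
i=20 'c': node 2→0 (via fail)
i=21 'a': node 0→7
i=22 'b': node 7→8  → match P1@[21:22],P7@[22:22]
i=23 'c': node 8→19
i=24 'a': node 19→7 (via fail)
i=25 'b': node 7→8  → match P1@[24:25],P7@[25:25]
i=26 'a': node 8→11  → match P3@[25:26]
i=27 'c': node 11→12
i=28 'c': node 12→13  → match P4@[24:28]
i=29 'c': node 13→0 (via fail)
i=30 'c': node 0→0
i=31 'b': node 0→1  → match P7@[31:31]
i=32 'b': node 1→1 (via fail)  → match P7@[32:32]
i=33 'a': node 1→2  → match P3@[32:33]
i=34 'b': node 2→3  → match P1@[33:34],P7@[34:34]
i=35 'a': node 3→11 (via fail)  → match P3@[34:35]
i=36 'b': node 11→3 (via fail)  → match P1@[35:36],P7@[36:36]
i=37 'c': node 3→19 (via fail)
i=38 'd': node 19→20
i=39 'a': node 20→21  → match P6@[35:39]
i=40 'c': node 21→0 (via fail)
i=41 'b': node 0→1  → match P7@[41:41]
i=42 'a': node 1→2  → match P3@[41:42]
i=43 'c': node 2→0 (via fail)
i=44 'd': node 0→9
i=45 'c': node 9→0 (via fail)
i=46 'b': node 0→1  → match P7@[46:46]
i=47 'a': node 1→2  → match P3@[46:47]
i=48 'd': node 2→9 (via fail)
i=49 'b': node 9→10  → match P2@[48:49],P7@[49:49]
i=50 'a': node 10→2 (via fail)  → match P3@[49:50]
i=51 'b': node 2→3  → match P1@[50:51],P7@[51:51]
i=52 'a': node 3→11 (via fail)  → match P3@[51:52]
i=53 'c': node 11→12
i=54 'c': node 12→13  → match P4@[50:54]
i=55 'b': node 13→1 (via fail)  → match P7@[55:55]
i=56 'c': node 1→0 (via fail)
i=57 'a': node 0→7
i=58 'b': node 7→8  → match P1@[57:58],P7@[58:58]
i=59 'b': node 8→1 (via fail)  → match P7@[59:59]
i=60 'b': node 1→1 (via fail)  → match P7@[60:60]
i=61 'b': node 1→1 (via fail)  → match P7@[61:61]
i=62 'a': node 1→2  → match P3@[61:62]
i=63 'd': node 2→9 (via fail)
i=64 'b': node 9→10  → match P2@[63:64],P7@[64:64]
i=65 'd': node 10→14 (via fail)
i=66 'a': node 14→7 (via fail)
i=67 'b': node 7→8  → match P1@[66:67],P7@[67:67]
i=68 'c': node 8→19
i=69 'd': node 19→20
i=70 'a': node 20→21  → match P6@[66:70]

All matches (sorted): [[1,2],[1,7],[3,2],[3,7],[4,7],[6,5],[6,7],[7,3],[10,2],[10,7],[11,7],[12,7],[13,7],[15,2],[15,7],[16,7],[18,5],[18,7],[19,3],[22,1],[22,7],[25,1],[25,7],[26,3],[28,4],[31,7],[32,7],[33,3],[34,1],[34,7],[35,3],[36,1],[36,7],[39,6],[41,7],[42,3],[46,7],[47,3],[49,2],[49,7],[50,3],[51,1],[51,7],[52,3],[54,4],[55,7],[58,1],[58,7],[59,7],[60,7],[61,7],[62,3],[64,2],[64,7],[67,1],[67,7],[70,6]]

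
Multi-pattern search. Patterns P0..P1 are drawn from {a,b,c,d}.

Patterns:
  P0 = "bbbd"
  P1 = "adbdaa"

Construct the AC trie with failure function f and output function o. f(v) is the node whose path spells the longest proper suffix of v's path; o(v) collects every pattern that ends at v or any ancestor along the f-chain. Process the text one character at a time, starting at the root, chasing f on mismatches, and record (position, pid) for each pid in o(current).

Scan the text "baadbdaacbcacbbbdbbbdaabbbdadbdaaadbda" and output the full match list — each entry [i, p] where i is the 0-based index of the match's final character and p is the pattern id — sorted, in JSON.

Construct AC machine:
Trie nodes:
  n0 'ε': a→5 b→1
  n1 'b': b→2
  n2 'bb': b→3
  n3 'bbb': d→4
  n4 'bbbd': ·  [P0 ends]
  n5 'a': d→6
  n6 'ad': b→7
  n7 'adb': d→8
  n8 'adbd': a→9
  n9 'adbda': a→10
  n10 'adbdaa': ·  [P1 ends]

Failure links (BFS by depth):
  n1('b'): parent n0 fail=0; on 'b' 0 → fail=0;  out ∅∪∅=∅
  n5('a'): parent n0 fail=0; on 'a' 0 → fail=0;  out ∅∪∅=∅
  n2('bb'): parent n1 fail=0; on 'b' 0 → fail=1;  out ∅∪∅=∅
  n6('ad'): parent n5 fail=0; on 'd' 0 → fail=0;  out ∅∪∅=∅
  n3('bbb'): parent n2 fail=1; on 'b' 1 → fail=2;  out ∅∪∅=∅
  n7('adb'): parent n6 fail=0; on 'b' 0 → fail=1;  out ∅∪∅=∅
  n4('bbbd'): parent n3 fail=2; on 'd' 2→1→0 → fail=0;  out {0}∪∅={0}
  n8('adbd'): parent n7 fail=1; on 'd' 1→0 → fail=0;  out ∅∪∅=∅
  n9('adbda'): parent n8 fail=0; on 'a' 0 → fail=5;  out ∅∪∅=∅
  n10('adbdaa'): parent n9 fail=5; on 'a' 5→0 → fail=5;  out {1}∪∅={1}

Run:
[0] read 'b'  n0⇒n1
[1] read 'a'  n1⇒n5 (fail-walked)
[2] read 'a'  n5⇒n5 (fail-walked)
[3] read 'd'  n5⇒n6
[4] read 'b'  n6⇒n7
[5] read 'd'  n7⇒n8
[6] read 'a'  n8⇒n9
[7] read 'a'  n9⇒n10  → match P1@[2:7]
[8] read 'c'  n10⇒n0 (fail-walked)
[9] read 'b'  n0⇒n1
[10] read 'c'  n1⇒n0 (fail-walked)
[11] read 'a'  n0⇒n5
[12] read 'c'  n5⇒n0 (fail-walked)
[13] read 'b'  n0⇒n1
[14] read 'b'  n1⇒n2
[15] read 'b'  n2⇒n3
[16] read 'd'  n3⇒n4  → match P0@[13:16]
[17] read 'b'  n4⇒n1 (fail-walked)
[18] read 'b'  n1⇒n2
[19] read 'b'  n2⇒n3
[20] read 'd'  n3⇒n4  → match P0@[17:20]
[21] read 'a'  n4⇒n5 (fail-walked)
[22] read 'a'  n5⇒n5 (fail-walked)
[23] read 'b'  n5⇒n1 (fail-walked)
[24] read 'b'  n1⇒n2
[25] read 'b'  n2⇒n3
[26] read 'd'  n3⇒n4  → match P0@[23:26]
[27] read 'a'  n4⇒n5 (fail-walked)
[28] read 'd'  n5⇒n6
[29] read 'b'  n6⇒n7
[30] read 'd'  n7⇒n8
[31] read 'a'  n8⇒n9
[32] read 'a'  n9⇒n10  → match P1@[27:32]
[33] read 'a'  n10⇒n5 (fail-walked)
[34] read 'd'  n5⇒n6
[35] read 'b'  n6⇒n7
[36] read 'd'  n7⇒n8
[37] read 'a'  n8⇒n9

All matches (sorted): [[7,1],[16,0],[20,0],[26,0],[32,1]]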